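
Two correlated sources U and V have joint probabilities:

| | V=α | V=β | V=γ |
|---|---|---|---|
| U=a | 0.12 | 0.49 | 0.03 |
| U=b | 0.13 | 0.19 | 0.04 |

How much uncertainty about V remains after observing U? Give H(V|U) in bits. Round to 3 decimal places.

1.104 bits

Marginals: p(U) = (0.6400, 0.3600), p(V) = (0.2500, 0.6800, 0.0700).
H(V|U) = Σ p(U) · H(V|U=·).
  U=a: p=0.6400, H(V|U=a) = 0.9548
  U=b: p=0.3600, H(V|U=b) = 1.3695
Weighted sum = 1.104 bits.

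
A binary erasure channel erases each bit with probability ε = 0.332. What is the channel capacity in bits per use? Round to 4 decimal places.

0.6680 bits

Binary erasure channel: capacity C = 1 − ε.
C = 1 − 0.332 = 0.6680 bits per channel use.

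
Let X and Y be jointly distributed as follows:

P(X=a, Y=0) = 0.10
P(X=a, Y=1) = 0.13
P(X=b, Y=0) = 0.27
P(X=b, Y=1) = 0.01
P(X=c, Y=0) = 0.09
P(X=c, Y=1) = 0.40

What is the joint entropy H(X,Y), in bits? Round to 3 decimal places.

2.133 bits

H(X,Y) = −Σ p(x,y)·log₂ p(x,y) over all 6 cells.
  cell (a,0): −0.10·log₂0.10 = 0.3322
  cell (a,1): −0.13·log₂0.13 = 0.3826
  cell (b,0): −0.27·log₂0.27 = 0.5100
  cell (b,1): −0.01·log₂0.01 = 0.0664
  cell (c,0): −0.09·log₂0.09 = 0.3127
  cell (c,1): −0.40·log₂0.40 = 0.5288
Sum = 2.133 bits.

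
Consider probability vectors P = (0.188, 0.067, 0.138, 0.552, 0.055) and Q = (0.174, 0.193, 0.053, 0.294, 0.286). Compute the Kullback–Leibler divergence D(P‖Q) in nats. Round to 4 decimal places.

0.3328 nats

D(P‖Q) = Σ p·ln(p/q).
  0.188·ln(0.188/0.174) = 0.01455
  0.067·ln(0.067/0.193) = -0.07089
  0.138·ln(0.138/0.053) = 0.13206
  0.552·ln(0.552/0.294) = 0.34774
  0.055·ln(0.055/0.286) = -0.09068
D(P‖Q) = 0.3328 nats.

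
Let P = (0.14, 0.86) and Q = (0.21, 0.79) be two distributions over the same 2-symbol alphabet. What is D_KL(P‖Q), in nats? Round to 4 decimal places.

0.0162 nats

D(P‖Q) = Σ p·ln(p/q).
  0.14·ln(0.14/0.21) = -0.05677
  0.86·ln(0.86/0.79) = 0.07301
D(P‖Q) = 0.0162 nats.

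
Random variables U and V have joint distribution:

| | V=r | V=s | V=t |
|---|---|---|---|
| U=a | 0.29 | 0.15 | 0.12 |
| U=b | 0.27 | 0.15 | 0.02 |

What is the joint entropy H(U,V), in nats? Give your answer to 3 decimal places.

H(U,V) = −Σ p(x,y)·ln p(x,y) over all 6 cells.
  cell (a,r): −0.29·ln0.29 = 0.3590
  cell (a,s): −0.15·ln0.15 = 0.2846
  cell (a,t): −0.12·ln0.12 = 0.2544
  cell (b,r): −0.27·ln0.27 = 0.3535
  cell (b,s): −0.15·ln0.15 = 0.2846
  cell (b,t): −0.02·ln0.02 = 0.0782
Sum = 1.614 nats.

1.614 nats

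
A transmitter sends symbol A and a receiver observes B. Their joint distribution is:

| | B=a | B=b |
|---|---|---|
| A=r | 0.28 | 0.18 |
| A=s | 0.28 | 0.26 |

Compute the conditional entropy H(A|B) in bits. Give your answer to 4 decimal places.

Chain rule: H(A|B) = H(A,B) − H(B).
Marginals: p(A) = (0.4600, 0.5400), p(B) = (0.5600, 0.4400).
H(A,B) = 1.9790 bits; H(B) = 0.9896 bits.
H(A|B) = 1.9790 − 0.9896 = 0.9894 bits.

0.9894 bits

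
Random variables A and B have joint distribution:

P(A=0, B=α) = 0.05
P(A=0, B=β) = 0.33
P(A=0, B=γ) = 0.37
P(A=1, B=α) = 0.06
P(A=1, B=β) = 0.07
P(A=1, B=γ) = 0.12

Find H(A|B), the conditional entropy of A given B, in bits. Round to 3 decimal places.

0.770 bits

Chain rule: H(A|B) = H(A,B) − H(B).
Marginals: p(A) = (0.7500, 0.2500), p(B) = (0.1100, 0.4000, 0.4900).
H(A,B) = 2.1538 bits; H(B) = 1.3833 bits.
H(A|B) = 2.1538 − 1.3833 = 0.770 bits.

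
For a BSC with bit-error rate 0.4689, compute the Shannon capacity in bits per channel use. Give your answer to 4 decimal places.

Binary symmetric channel: C = 1 − h₂(ε) where h₂ is the binary entropy function.
h₂(0.4689) = −0.4689·log₂0.4689 − 0.5311·log₂0.5311 = 0.9972.
C = 1 − 0.9972 = 0.0028 bits per channel use.

0.0028 bits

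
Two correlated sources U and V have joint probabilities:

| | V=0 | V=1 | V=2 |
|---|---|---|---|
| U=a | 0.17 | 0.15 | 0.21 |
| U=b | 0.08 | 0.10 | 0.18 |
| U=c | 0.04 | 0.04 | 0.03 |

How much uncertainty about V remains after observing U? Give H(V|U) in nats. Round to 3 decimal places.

Marginals: p(U) = (0.5300, 0.3600, 0.1100), p(V) = (0.2900, 0.2900, 0.4200).
H(V|U) = Σ p(U) · H(V|U=·).
  U=a: p=0.5300, H(V|U=a) = 1.0888
  U=b: p=0.3600, H(V|U=b) = 1.0366
  U=c: p=0.1100, H(V|U=c) = 1.0901
Weighted sum = 1.070 nats.

1.070 nats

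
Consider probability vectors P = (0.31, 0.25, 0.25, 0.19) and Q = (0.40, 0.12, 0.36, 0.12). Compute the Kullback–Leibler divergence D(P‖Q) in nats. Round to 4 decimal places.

0.1006 nats

D(P‖Q) = Σ p·ln(p/q).
  0.31·ln(0.31/0.40) = -0.07902
  0.25·ln(0.25/0.12) = 0.18349
  0.25·ln(0.25/0.36) = -0.09116
  0.19·ln(0.19/0.12) = 0.08731
D(P‖Q) = 0.1006 nats.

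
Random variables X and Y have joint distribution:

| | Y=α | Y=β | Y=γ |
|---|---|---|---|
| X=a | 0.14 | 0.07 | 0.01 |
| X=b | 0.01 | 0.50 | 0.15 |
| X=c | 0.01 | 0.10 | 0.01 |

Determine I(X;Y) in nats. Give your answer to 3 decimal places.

0.218 nats

Marginals: p(X) = (0.2200, 0.6600, 0.1200), p(Y) = (0.1600, 0.6700, 0.1700).
I(X;Y) = H(X) + H(Y) − H(X,Y).
H(X) = 0.8618, H(Y) = 0.8628, H(X,Y) = 1.5070.
I(X;Y) = 0.8618 + 0.8628 − 1.5070 = 0.218 nats.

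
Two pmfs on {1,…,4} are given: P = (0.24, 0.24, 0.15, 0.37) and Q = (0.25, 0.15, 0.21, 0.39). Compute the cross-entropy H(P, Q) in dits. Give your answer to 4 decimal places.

0.5952 dits

H(P,Q) = −Σ p·log₁₀ q.
  −0.24·log₁₀(0.25) = 0.14449
  −0.24·log₁₀(0.15) = 0.19774
  −0.15·log₁₀(0.21) = 0.10167
  −0.37·log₁₀(0.39) = 0.15131
H(P,Q) = 0.5952 dits.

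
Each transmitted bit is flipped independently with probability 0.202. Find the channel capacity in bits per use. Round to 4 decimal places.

0.2741 bits

Binary symmetric channel: C = 1 − h₂(ε) where h₂ is the binary entropy function.
h₂(0.202) = −0.202·log₂0.202 − 0.798·log₂0.798 = 0.7259.
C = 1 − 0.7259 = 0.2741 bits per channel use.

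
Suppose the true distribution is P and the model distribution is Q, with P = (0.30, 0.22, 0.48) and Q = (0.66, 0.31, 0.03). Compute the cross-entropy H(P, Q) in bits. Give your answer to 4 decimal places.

H(P,Q) = −Σ p·log₂ q.
  −0.30·log₂(0.66) = 0.17984
  −0.22·log₂(0.31) = 0.37173
  −0.48·log₂(0.03) = 2.42827
H(P,Q) = 2.9798 bits.

2.9798 bits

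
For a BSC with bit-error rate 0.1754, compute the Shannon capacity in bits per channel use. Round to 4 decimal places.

Binary symmetric channel: C = 1 − h₂(ε) where h₂ is the binary entropy function.
h₂(0.1754) = −0.1754·log₂0.1754 − 0.8246·log₂0.8246 = 0.6699.
C = 1 − 0.6699 = 0.3301 bits per channel use.

0.3301 bits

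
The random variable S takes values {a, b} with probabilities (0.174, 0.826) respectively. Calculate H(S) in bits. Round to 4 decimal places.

0.6668 bits

H(S) = −Σ p·log₂ p.
  −(0.174)·log₂(0.174) = 0.43897
  −(0.826)·log₂(0.826) = 0.22780
Sum: 0.43897 + 0.22780 = 0.6668 bits.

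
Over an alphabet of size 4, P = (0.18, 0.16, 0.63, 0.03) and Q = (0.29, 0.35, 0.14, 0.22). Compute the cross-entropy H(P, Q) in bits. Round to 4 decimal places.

2.4163 bits

H(P,Q) = −Σ p·log₂ q.
  −0.18·log₂(0.29) = 0.32146
  −0.16·log₂(0.35) = 0.24233
  −0.63·log₂(0.14) = 1.78700
  −0.03·log₂(0.22) = 0.06553
H(P,Q) = 2.4163 bits.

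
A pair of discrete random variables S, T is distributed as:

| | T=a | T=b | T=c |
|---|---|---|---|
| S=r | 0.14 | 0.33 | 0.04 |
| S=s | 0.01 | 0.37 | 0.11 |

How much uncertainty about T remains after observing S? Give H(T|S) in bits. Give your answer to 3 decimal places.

Marginals: p(S) = (0.5100, 0.4900), p(T) = (0.1500, 0.7000, 0.1500).
H(T|S) = Σ p(S) · H(T|S=·).
  S=r: p=0.5100, H(T|S=r) = 1.2064
  S=s: p=0.4900, H(T|S=s) = 0.9044
Weighted sum = 1.058 bits.

1.058 bits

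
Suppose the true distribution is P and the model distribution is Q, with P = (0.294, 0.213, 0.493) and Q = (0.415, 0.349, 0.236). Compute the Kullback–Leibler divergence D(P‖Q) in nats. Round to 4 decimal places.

0.1567 nats

D(P‖Q) = Σ p·ln(p/q).
  0.294·ln(0.294/0.415) = -0.10134
  0.213·ln(0.213/0.349) = -0.10518
  0.493·ln(0.493/0.236) = 0.36318
D(P‖Q) = 0.1567 nats.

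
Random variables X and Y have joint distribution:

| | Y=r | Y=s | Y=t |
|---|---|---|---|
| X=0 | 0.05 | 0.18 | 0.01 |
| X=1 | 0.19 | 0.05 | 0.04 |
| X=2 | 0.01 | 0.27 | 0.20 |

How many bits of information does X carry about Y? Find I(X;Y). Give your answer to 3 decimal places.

0.391 bits

Marginals: p(X) = (0.2400, 0.2800, 0.4800), p(Y) = (0.2500, 0.5000, 0.2500).
I(X;Y) = H(X) + H(Y) − H(X,Y).
H(X) = 1.5166, H(Y) = 1.5000, H(X,Y) = 2.6258.
I(X;Y) = 1.5166 + 1.5000 − 2.6258 = 0.391 bits.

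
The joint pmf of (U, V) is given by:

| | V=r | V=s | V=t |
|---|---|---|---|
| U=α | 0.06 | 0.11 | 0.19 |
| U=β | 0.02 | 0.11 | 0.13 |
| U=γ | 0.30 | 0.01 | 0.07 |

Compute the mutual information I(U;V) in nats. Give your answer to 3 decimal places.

Marginals: p(U) = (0.3600, 0.2600, 0.3800), p(V) = (0.3800, 0.2300, 0.3900).
I(U;V) = Σ p(x,y)·ln[p(x,y)/(p(x)p(y))].
  (α,r): 0.06·ln(0.4386) = -0.0495
  (α,s): 0.11·ln(1.3285) = 0.0312
  (α,t): 0.19·ln(1.3533) = 0.0575
  (β,r): 0.02·ln(0.2024) = -0.0319
  (β,s): 0.11·ln(1.8395) = 0.0670
  (β,t): 0.13·ln(1.2821) = 0.0323
  (γ,r): 0.30·ln(2.0776) = 0.2194
  (γ,s): 0.01·ln(0.1144) = -0.0217
  (γ,t): 0.07·ln(0.4723) = -0.0525
Sum = 0.252 nats.

0.252 nats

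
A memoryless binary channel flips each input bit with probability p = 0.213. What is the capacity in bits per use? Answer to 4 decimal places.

0.2528 bits

Binary symmetric channel: C = 1 − h₂(ε) where h₂ is the binary entropy function.
h₂(0.213) = −0.213·log₂0.213 − 0.787·log₂0.787 = 0.7472.
C = 1 − 0.7472 = 0.2528 bits per channel use.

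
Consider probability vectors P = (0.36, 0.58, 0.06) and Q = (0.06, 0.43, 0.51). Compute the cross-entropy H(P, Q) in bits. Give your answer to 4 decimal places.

H(P,Q) = −Σ p·log₂ q.
  −0.36·log₂(0.06) = 1.46120
  −0.58·log₂(0.43) = 0.70620
  −0.06·log₂(0.51) = 0.05829
H(P,Q) = 2.2257 bits.

2.2257 bits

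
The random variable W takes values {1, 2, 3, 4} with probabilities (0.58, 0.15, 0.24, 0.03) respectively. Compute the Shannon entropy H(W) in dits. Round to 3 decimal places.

H(W) = −Σ p·log₁₀ p.
  −(0.58)·log₁₀(0.58) = 0.1372
  −(0.15)·log₁₀(0.15) = 0.1236
  −(0.24)·log₁₀(0.24) = 0.1487
  −(0.03)·log₁₀(0.03) = 0.0457
Sum: 0.1372 + 0.1236 + 0.1487 + 0.0457 = 0.455 dits.

0.455 dits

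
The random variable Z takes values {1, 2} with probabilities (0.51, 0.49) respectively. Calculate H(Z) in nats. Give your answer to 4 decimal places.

0.6929 nats

H(Z) = −Σ p·ln p.
  −(0.51)·ln(0.51) = 0.34341
  −(0.49)·ln(0.49) = 0.34954
Sum: 0.34341 + 0.34954 = 0.6929 nats.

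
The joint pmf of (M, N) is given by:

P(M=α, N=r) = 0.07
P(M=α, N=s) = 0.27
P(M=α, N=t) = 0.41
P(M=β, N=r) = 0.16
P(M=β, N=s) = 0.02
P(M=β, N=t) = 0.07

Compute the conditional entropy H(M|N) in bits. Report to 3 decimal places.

0.597 bits

Marginals: p(M) = (0.7500, 0.2500), p(N) = (0.2300, 0.2900, 0.4800).
H(M|N) = Σ p(N) · H(M|N=·).
  N=r: p=0.2300, H(M|N=r) = 0.8865
  N=s: p=0.2900, H(M|N=s) = 0.3621
  N=t: p=0.4800, H(M|N=t) = 0.5993
Weighted sum = 0.597 bits.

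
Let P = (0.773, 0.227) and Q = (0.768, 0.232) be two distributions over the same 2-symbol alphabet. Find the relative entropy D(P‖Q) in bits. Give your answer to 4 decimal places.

0.0001 bits

D(P‖Q) = Σ p·log₂(p/q).
  0.773·log₂(0.773/0.768) = 0.00724
  0.227·log₂(0.227/0.232) = -0.00714
D(P‖Q) = 0.0001 bits.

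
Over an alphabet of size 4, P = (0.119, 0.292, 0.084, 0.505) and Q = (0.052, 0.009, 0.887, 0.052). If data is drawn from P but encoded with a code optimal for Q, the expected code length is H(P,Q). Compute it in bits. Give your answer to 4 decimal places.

4.6605 bits

H(P,Q) = −Σ p·log₂ q.
  −0.119·log₂(0.052) = 0.50758
  −0.292·log₂(0.009) = 1.98439
  −0.084·log₂(0.887) = 0.01453
  −0.505·log₂(0.052) = 2.15400
H(P,Q) = 4.6605 bits.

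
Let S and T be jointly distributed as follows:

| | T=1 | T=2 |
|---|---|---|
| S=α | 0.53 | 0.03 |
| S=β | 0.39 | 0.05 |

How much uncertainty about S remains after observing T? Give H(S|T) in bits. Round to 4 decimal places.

0.9809 bits

Chain rule: H(S|T) = H(S,T) − H(T).
Marginals: p(S) = (0.5600, 0.4400), p(T) = (0.9200, 0.0800).
H(S,T) = 1.3831 bits; H(T) = 0.4022 bits.
H(S|T) = 1.3831 − 0.4022 = 0.9809 bits.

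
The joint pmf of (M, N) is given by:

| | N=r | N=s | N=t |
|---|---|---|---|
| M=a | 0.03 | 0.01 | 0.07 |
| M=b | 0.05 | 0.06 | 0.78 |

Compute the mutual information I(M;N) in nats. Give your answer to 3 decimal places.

0.023 nats

Marginals: p(M) = (0.1100, 0.8900), p(N) = (0.0800, 0.0700, 0.8500).
I(M;N) = H(M) + H(N) − H(M,N).
H(M) = 0.3465, H(N) = 0.5263, H(M,N) = 0.8498.
I(M;N) = 0.3465 + 0.5263 − 0.8498 = 0.023 nats.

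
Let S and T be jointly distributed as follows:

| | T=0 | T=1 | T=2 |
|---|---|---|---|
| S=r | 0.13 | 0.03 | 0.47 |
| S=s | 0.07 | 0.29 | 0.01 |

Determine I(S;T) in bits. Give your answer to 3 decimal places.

0.550 bits

Marginals: p(S) = (0.6300, 0.3700), p(T) = (0.2000, 0.3200, 0.4800).
I(S;T) = Σ p(x,y)·log₂[p(x,y)/(p(x)p(y))].
  (r,0): 0.13·log₂(1.0317) = 0.0059
  (r,1): 0.03·log₂(0.1488) = -0.0825
  (r,2): 0.47·log₂(1.5542) = 0.2990
  (s,0): 0.07·log₂(0.9459) = -0.0056
  (s,1): 0.29·log₂(2.4493) = 0.3748
  (s,2): 0.01·log₂(0.0563) = -0.0415
Sum = 0.550 bits.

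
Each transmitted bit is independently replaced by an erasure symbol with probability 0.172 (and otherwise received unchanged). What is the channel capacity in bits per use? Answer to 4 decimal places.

0.8280 bits

Binary erasure channel: capacity C = 1 − ε.
C = 1 − 0.172 = 0.8280 bits per channel use.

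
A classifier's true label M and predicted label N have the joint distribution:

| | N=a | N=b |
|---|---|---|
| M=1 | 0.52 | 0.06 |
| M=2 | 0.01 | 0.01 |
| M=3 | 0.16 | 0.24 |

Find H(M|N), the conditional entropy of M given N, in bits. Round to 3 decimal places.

0.891 bits

Chain rule: H(M|N) = H(M,N) − H(N).
Marginals: p(M) = (0.5800, 0.0200, 0.4000), p(N) = (0.6900, 0.3100).
H(M,N) = 1.7841 bits; H(N) = 0.8932 bits.
H(M|N) = 1.7841 − 0.8932 = 0.891 bits.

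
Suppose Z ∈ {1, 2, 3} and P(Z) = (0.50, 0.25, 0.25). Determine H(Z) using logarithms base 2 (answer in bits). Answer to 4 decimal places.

H(Z) = −Σ p·log₂ p.
  −(0.50)·log₂(0.50) = 0.50000
  −(0.25)·log₂(0.25) = 0.50000
  −(0.25)·log₂(0.25) = 0.50000
Sum: 0.50000 + 0.50000 + 0.50000 = 1.5000 bits.

1.5000 bits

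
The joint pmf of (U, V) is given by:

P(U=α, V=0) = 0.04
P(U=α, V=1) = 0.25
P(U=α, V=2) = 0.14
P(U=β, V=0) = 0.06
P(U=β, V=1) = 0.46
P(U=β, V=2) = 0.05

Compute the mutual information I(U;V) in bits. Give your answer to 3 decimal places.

Marginals: p(U) = (0.4300, 0.5700), p(V) = (0.1000, 0.7100, 0.1900).
I(U;V) = H(U) + H(V) − H(U,V).
H(U) = 0.9858, H(V) = 1.1382, H(U,V) = 2.0578.
I(U;V) = 0.9858 + 1.1382 − 2.0578 = 0.066 bits.

0.066 bits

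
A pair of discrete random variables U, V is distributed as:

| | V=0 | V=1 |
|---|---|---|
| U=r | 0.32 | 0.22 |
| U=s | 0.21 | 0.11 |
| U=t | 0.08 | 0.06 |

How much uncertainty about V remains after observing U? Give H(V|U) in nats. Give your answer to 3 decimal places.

0.667 nats

Marginals: p(U) = (0.5400, 0.3200, 0.1400), p(V) = (0.6100, 0.3900).
H(V|U) = Σ p(U) · H(V|U=·).
  U=r: p=0.5400, H(V|U=r) = 0.6759
  U=s: p=0.3200, H(V|U=s) = 0.6435
  U=t: p=0.1400, H(V|U=t) = 0.6829
Weighted sum = 0.667 nats.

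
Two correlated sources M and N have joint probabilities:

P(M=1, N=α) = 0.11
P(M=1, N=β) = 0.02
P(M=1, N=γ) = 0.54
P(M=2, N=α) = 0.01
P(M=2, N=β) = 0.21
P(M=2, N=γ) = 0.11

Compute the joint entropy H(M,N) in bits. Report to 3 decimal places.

H(M,N) = −Σ p(x,y)·log₂ p(x,y) over all 6 cells.
  cell (1,α): −0.11·log₂0.11 = 0.3503
  cell (1,β): −0.02·log₂0.02 = 0.1129
  cell (1,γ): −0.54·log₂0.54 = 0.4800
  cell (2,α): −0.01·log₂0.01 = 0.0664
  cell (2,β): −0.21·log₂0.21 = 0.4728
  cell (2,γ): −0.11·log₂0.11 = 0.3503
Sum = 1.833 bits.

1.833 bits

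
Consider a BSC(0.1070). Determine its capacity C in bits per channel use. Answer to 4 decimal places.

0.5092 bits

Binary symmetric channel: C = 1 − h₂(ε) where h₂ is the binary entropy function.
h₂(0.1070) = −0.1070·log₂0.1070 − 0.8930·log₂0.8930 = 0.4908.
C = 1 − 0.4908 = 0.5092 bits per channel use.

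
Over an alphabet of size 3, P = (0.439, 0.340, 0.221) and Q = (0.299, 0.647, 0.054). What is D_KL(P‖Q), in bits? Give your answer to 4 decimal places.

0.3769 bits

D(P‖Q) = Σ p·log₂(p/q).
  0.439·log₂(0.439/0.299) = 0.24324
  0.340·log₂(0.340/0.647) = -0.31560
  0.221·log₂(0.221/0.054) = 0.44930
D(P‖Q) = 0.3769 bits.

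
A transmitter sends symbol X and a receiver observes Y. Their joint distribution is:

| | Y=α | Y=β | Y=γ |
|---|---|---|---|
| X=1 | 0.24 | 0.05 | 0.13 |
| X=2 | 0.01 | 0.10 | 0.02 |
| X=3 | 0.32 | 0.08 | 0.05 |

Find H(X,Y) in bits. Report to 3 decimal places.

H(X,Y) = −Σ p(x,y)·log₂ p(x,y) over all 9 cells.
  cell (1,α): −0.24·log₂0.24 = 0.4941
  cell (1,β): −0.05·log₂0.05 = 0.2161
  cell (1,γ): −0.13·log₂0.13 = 0.3826
  cell (2,α): −0.01·log₂0.01 = 0.0664
  cell (2,β): −0.10·log₂0.10 = 0.3322
  cell (2,γ): −0.02·log₂0.02 = 0.1129
  cell (3,α): −0.32·log₂0.32 = 0.5260
  cell (3,β): −0.08·log₂0.08 = 0.2915
  cell (3,γ): −0.05·log₂0.05 = 0.2161
Sum = 2.638 bits.

2.638 bits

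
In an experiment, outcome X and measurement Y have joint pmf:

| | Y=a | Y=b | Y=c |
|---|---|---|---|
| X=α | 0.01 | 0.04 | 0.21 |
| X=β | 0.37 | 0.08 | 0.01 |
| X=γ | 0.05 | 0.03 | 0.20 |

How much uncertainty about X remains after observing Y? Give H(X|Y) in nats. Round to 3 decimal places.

0.684 nats

Marginals: p(X) = (0.2600, 0.4600, 0.2800), p(Y) = (0.4300, 0.1500, 0.4200).
H(X|Y) = Σ p(Y) · H(X|Y=·).
  Y=a: p=0.4300, H(X|Y=a) = 0.4670
  Y=b: p=0.1500, H(X|Y=b) = 1.0096
  Y=c: p=0.4200, H(X|Y=c) = 0.7889
Weighted sum = 0.684 nats.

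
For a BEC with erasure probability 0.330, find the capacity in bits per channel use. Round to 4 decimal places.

Binary erasure channel: capacity C = 1 − ε.
C = 1 − 0.330 = 0.6700 bits per channel use.

0.6700 bits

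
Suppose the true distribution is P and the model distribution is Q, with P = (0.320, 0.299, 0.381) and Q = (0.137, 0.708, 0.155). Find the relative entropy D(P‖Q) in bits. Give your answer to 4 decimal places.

0.5142 bits

D(P‖Q) = Σ p·log₂(p/q).
  0.320·log₂(0.320/0.137) = 0.39165
  0.299·log₂(0.299/0.708) = -0.37184
  0.381·log₂(0.381/0.155) = 0.49436
D(P‖Q) = 0.5142 bits.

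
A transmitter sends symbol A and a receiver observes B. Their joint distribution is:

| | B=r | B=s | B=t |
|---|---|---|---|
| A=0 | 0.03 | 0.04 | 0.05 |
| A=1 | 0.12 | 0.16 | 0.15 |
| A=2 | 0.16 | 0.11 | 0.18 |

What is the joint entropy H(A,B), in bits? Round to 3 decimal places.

2.973 bits

H(A,B) = −Σ p(x,y)·log₂ p(x,y) over all 9 cells.
  cell (0,r): −0.03·log₂0.03 = 0.1518
  cell (0,s): −0.04·log₂0.04 = 0.1858
  cell (0,t): −0.05·log₂0.05 = 0.2161
  cell (1,r): −0.12·log₂0.12 = 0.3671
  cell (1,s): −0.16·log₂0.16 = 0.4230
  cell (1,t): −0.15·log₂0.15 = 0.4105
  cell (2,r): −0.16·log₂0.16 = 0.4230
  cell (2,s): −0.11·log₂0.11 = 0.3503
  cell (2,t): −0.18·log₂0.18 = 0.4453
Sum = 2.973 bits.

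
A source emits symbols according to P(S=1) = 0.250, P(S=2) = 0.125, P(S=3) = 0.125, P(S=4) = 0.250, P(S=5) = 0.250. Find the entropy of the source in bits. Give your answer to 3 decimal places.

H(S) = −Σ p·log₂ p.
  −(0.250)·log₂(0.250) = 0.5000
  −(0.125)·log₂(0.125) = 0.3750
  −(0.125)·log₂(0.125) = 0.3750
  −(0.250)·log₂(0.250) = 0.5000
  −(0.250)·log₂(0.250) = 0.5000
Sum: 0.5000 + 0.3750 + 0.3750 + 0.5000 + 0.5000 = 2.250 bits.

2.250 bits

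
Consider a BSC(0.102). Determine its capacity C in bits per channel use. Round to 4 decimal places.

Binary symmetric channel: C = 1 − h₂(ε) where h₂ is the binary entropy function.
h₂(0.102) = −0.102·log₂0.102 − 0.898·log₂0.898 = 0.4753.
C = 1 − 0.4753 = 0.5247 bits per channel use.

0.5247 bits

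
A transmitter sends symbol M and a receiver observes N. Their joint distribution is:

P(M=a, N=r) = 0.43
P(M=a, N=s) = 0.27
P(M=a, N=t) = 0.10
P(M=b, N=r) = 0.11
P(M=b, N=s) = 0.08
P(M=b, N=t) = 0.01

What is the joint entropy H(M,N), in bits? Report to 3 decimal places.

H(M,N) = −Σ p(x,y)·log₂ p(x,y) over all 6 cells.
  cell (a,r): −0.43·log₂0.43 = 0.5236
  cell (a,s): −0.27·log₂0.27 = 0.5100
  cell (a,t): −0.10·log₂0.10 = 0.3322
  cell (b,r): −0.11·log₂0.11 = 0.3503
  cell (b,s): −0.08·log₂0.08 = 0.2915
  cell (b,t): −0.01·log₂0.01 = 0.0664
Sum = 2.074 bits.

2.074 bits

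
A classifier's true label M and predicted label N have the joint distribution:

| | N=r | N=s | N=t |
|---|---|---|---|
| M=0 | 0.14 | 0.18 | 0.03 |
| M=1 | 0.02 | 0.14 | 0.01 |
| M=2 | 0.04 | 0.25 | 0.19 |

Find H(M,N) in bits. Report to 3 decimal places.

H(M,N) = −Σ p(x,y)·log₂ p(x,y) over all 9 cells.
  cell (0,r): −0.14·log₂0.14 = 0.3971
  cell (0,s): −0.18·log₂0.18 = 0.4453
  cell (0,t): −0.03·log₂0.03 = 0.1518
  cell (1,r): −0.02·log₂0.02 = 0.1129
  cell (1,s): −0.14·log₂0.14 = 0.3971
  cell (1,t): −0.01·log₂0.01 = 0.0664
  cell (2,r): −0.04·log₂0.04 = 0.1858
  cell (2,s): −0.25·log₂0.25 = 0.5000
  cell (2,t): −0.19·log₂0.19 = 0.4552
Sum = 2.712 bits.

2.712 bits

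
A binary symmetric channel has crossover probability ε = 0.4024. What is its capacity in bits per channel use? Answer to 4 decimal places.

Binary symmetric channel: C = 1 − h₂(ε) where h₂ is the binary entropy function.
h₂(0.4024) = −0.4024·log₂0.4024 − 0.5976·log₂0.5976 = 0.9723.
C = 1 − 0.9723 = 0.0277 bits per channel use.

0.0277 bits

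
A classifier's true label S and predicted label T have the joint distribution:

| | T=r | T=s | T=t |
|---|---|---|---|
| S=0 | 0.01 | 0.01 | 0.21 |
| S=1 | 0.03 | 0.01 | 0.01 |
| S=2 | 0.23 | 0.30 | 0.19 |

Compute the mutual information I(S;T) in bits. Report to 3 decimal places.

0.254 bits

Marginals: p(S) = (0.2300, 0.0500, 0.7200), p(T) = (0.2700, 0.3200, 0.4100).
I(S;T) = Σ p(x,y)·log₂[p(x,y)/(p(x)p(y))].
  (0,r): 0.01·log₂(0.1610) = -0.0263
  (0,s): 0.01·log₂(0.1359) = -0.0288
  (0,t): 0.21·log₂(2.2269) = 0.2426
  (1,r): 0.03·log₂(2.2222) = 0.0346
  (1,s): 0.01·log₂(0.6250) = -0.0068
  (1,t): 0.01·log₂(0.4878) = -0.0104
  (2,r): 0.23·log₂(1.1831) = 0.0558
  (2,s): 0.30·log₂(1.3021) = 0.1142
  (2,t): 0.19·log₂(0.6436) = -0.1208
Sum = 0.254 bits.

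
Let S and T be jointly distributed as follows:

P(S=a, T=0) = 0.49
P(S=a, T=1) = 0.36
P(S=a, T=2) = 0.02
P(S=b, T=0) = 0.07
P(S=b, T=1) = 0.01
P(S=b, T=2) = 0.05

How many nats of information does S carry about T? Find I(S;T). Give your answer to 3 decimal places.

Marginals: p(S) = (0.8700, 0.1300), p(T) = (0.5600, 0.3700, 0.0700).
I(S;T) = H(S) + H(T) − H(S,T).
H(S) = 0.3864, H(T) = 0.8787, H(S,T) = 1.1776.
I(S;T) = 0.3864 + 0.8787 − 1.1776 = 0.088 nats.

0.088 nats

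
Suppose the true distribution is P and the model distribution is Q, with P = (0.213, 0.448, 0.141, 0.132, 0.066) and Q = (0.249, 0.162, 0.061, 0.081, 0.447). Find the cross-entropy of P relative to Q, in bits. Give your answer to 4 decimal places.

2.7279 bits

H(P,Q) = −Σ p·log₂ q.
  −0.213·log₂(0.249) = 0.42723
  −0.448·log₂(0.162) = 1.17642
  −0.141·log₂(0.061) = 0.56894
  −0.132·log₂(0.081) = 0.47862
  −0.066·log₂(0.447) = 0.07667
H(P,Q) = 2.7279 bits.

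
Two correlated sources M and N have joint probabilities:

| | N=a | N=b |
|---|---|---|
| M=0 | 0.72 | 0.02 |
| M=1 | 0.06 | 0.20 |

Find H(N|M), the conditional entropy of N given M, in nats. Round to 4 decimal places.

0.2324 nats

Chain rule: H(N|M) = H(M,N) − H(M).
Marginals: p(M) = (0.7400, 0.2600), p(N) = (0.7800, 0.2200).
H(M,N) = 0.8055 nats; H(M) = 0.5731 nats.
H(N|M) = 0.8055 − 0.5731 = 0.2324 nats.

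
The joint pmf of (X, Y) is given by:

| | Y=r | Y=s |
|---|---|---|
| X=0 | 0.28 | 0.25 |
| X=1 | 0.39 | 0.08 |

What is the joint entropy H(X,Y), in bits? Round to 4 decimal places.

H(X,Y) = −Σ p(x,y)·log₂ p(x,y) over all 4 cells.
  cell (0,r): −0.28·log₂0.28 = 0.51422
  cell (0,s): −0.25·log₂0.25 = 0.50000
  cell (1,r): −0.39·log₂0.39 = 0.52980
  cell (1,s): −0.08·log₂0.08 = 0.29151
Sum = 1.8355 bits.

1.8355 bits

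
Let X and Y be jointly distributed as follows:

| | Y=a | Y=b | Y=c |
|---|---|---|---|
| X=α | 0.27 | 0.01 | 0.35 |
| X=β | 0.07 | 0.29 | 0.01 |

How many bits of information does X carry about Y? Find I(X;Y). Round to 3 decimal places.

Marginals: p(X) = (0.6300, 0.3700), p(Y) = (0.3400, 0.3000, 0.3600).
I(X;Y) = Σ p(x,y)·log₂[p(x,y)/(p(x)p(y))].
  (α,a): 0.27·log₂(1.2605) = 0.0902
  (α,b): 0.01·log₂(0.0529) = -0.0424
  (α,c): 0.35·log₂(1.5432) = 0.2191
  (β,a): 0.07·log₂(0.5564) = -0.0592
  (β,b): 0.29·log₂(2.6126) = 0.4018
  (β,c): 0.01·log₂(0.0751) = -0.0374
Sum = 0.572 bits.

0.572 bits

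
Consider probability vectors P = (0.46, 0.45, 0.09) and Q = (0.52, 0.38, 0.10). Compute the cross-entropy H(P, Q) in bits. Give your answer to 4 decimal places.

H(P,Q) = −Σ p·log₂ q.
  −0.46·log₂(0.52) = 0.43397
  −0.45·log₂(0.38) = 0.62817
  −0.09·log₂(0.10) = 0.29897
H(P,Q) = 1.3611 bits.

1.3611 bits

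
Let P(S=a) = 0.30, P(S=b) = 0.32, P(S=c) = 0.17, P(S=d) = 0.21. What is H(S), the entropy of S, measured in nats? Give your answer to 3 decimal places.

H(S) = −Σ p·ln p.
  −(0.30)·ln(0.30) = 0.3612
  −(0.32)·ln(0.32) = 0.3646
  −(0.17)·ln(0.17) = 0.3012
  −(0.21)·ln(0.21) = 0.3277
Sum: 0.3612 + 0.3646 + 0.3012 + 0.3277 = 1.355 nats.

1.355 nats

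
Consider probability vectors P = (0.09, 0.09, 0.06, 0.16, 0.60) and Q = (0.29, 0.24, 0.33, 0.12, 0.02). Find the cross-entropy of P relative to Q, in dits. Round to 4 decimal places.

H(P,Q) = −Σ p·log₁₀ q.
  −0.09·log₁₀(0.29) = 0.04838
  −0.09·log₁₀(0.24) = 0.05578
  −0.06·log₁₀(0.33) = 0.02889
  −0.16·log₁₀(0.12) = 0.14733
  −0.60·log₁₀(0.02) = 1.01938
H(P,Q) = 1.2998 dits.

1.2998 dits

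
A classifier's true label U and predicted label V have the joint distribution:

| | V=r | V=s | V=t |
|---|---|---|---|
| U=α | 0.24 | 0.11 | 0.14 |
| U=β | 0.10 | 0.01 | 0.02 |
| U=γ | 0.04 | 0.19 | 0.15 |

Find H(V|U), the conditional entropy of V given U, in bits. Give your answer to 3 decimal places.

Marginals: p(U) = (0.4900, 0.1300, 0.3800), p(V) = (0.3800, 0.3100, 0.3100).
H(V|U) = Σ p(U) · H(V|U=·).
  U=α: p=0.4900, H(V|U=α) = 1.5046
  U=β: p=0.1300, H(V|U=β) = 0.9913
  U=γ: p=0.3800, H(V|U=γ) = 1.3712
Weighted sum = 1.387 bits.

1.387 bits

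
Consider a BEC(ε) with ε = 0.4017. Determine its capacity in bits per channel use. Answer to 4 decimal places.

Binary erasure channel: capacity C = 1 − ε.
C = 1 − 0.4017 = 0.5983 bits per channel use.

0.5983 bits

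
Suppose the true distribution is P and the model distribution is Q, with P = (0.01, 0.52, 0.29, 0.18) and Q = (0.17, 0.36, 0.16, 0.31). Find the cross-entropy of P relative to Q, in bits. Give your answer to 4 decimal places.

H(P,Q) = −Σ p·log₂ q.
  −0.01·log₂(0.17) = 0.02556
  −0.52·log₂(0.36) = 0.76644
  −0.29·log₂(0.16) = 0.76672
  −0.18·log₂(0.31) = 0.30414
H(P,Q) = 1.8629 bits.

1.8629 bits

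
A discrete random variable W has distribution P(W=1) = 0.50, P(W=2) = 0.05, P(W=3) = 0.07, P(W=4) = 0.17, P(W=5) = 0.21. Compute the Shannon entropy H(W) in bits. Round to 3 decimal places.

H(W) = −Σ p·log₂ p.
  −(0.50)·log₂(0.50) = 0.5000
  −(0.05)·log₂(0.05) = 0.2161
  −(0.07)·log₂(0.07) = 0.2686
  −(0.17)·log₂(0.17) = 0.4346
  −(0.21)·log₂(0.21) = 0.4728
Sum: 0.5000 + 0.2161 + 0.2686 + 0.4346 + 0.4728 = 1.892 bits.

1.892 bits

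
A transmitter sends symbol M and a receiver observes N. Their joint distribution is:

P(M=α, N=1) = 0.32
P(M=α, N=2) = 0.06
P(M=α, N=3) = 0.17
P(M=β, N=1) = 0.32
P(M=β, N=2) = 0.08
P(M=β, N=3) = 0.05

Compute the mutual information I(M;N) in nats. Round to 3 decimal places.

0.031 nats

Marginals: p(M) = (0.5500, 0.4500), p(N) = (0.6400, 0.1400, 0.2200).
I(M;N) = H(M) + H(N) − H(M,N).
H(M) = 0.6881, H(N) = 0.8940, H(M,N) = 1.5511.
I(M;N) = 0.6881 + 0.8940 − 1.5511 = 0.031 nats.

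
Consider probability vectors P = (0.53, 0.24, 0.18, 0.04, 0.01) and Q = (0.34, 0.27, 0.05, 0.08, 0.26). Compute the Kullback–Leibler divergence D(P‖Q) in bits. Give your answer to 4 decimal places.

D(P‖Q) = Σ p·log₂(p/q).
  0.53·log₂(0.53/0.34) = 0.33944
  0.24·log₂(0.24/0.27) = -0.04078
  0.18·log₂(0.18/0.05) = 0.33264
  0.04·log₂(0.04/0.08) = -0.04000
  0.01·log₂(0.01/0.26) = -0.04700
D(P‖Q) = 0.5443 bits.

0.5443 bits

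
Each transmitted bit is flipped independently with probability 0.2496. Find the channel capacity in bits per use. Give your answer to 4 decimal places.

0.1894 bits

Binary symmetric channel: C = 1 − h₂(ε) where h₂ is the binary entropy function.
h₂(0.2496) = −0.2496·log₂0.2496 − 0.7504·log₂0.7504 = 0.8106.
C = 1 − 0.8106 = 0.1894 bits per channel use.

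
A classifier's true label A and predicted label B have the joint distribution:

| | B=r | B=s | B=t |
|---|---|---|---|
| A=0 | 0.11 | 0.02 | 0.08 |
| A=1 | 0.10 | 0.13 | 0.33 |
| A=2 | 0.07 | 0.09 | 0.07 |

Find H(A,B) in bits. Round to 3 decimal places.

2.847 bits

H(A,B) = −Σ p(x,y)·log₂ p(x,y) over all 9 cells.
  cell (0,r): −0.11·log₂0.11 = 0.3503
  cell (0,s): −0.02·log₂0.02 = 0.1129
  cell (0,t): −0.08·log₂0.08 = 0.2915
  cell (1,r): −0.10·log₂0.10 = 0.3322
  cell (1,s): −0.13·log₂0.13 = 0.3826
  cell (1,t): −0.33·log₂0.33 = 0.5278
  cell (2,r): −0.07·log₂0.07 = 0.2686
  cell (2,s): −0.09·log₂0.09 = 0.3127
  cell (2,t): −0.07·log₂0.07 = 0.2686
Sum = 2.847 bits.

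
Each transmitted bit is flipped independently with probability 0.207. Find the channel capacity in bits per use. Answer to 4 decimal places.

Binary symmetric channel: C = 1 − h₂(ε) where h₂ is the binary entropy function.
h₂(0.207) = −0.207·log₂0.207 − 0.793·log₂0.793 = 0.7357.
C = 1 − 0.7357 = 0.2643 bits per channel use.

0.2643 bits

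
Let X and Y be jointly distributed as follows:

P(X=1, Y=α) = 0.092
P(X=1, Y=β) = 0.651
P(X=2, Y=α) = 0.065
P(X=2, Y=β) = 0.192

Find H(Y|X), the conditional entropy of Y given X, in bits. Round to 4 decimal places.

0.6111 bits

Marginals: p(X) = (0.7430, 0.2570), p(Y) = (0.1570, 0.8430).
H(Y|X) = Σ p(X) · H(Y|X=·).
  X=1: p=0.7430, H(Y|X=1) = 0.5402
  X=2: p=0.2570, H(Y|X=2) = 0.8159
Weighted sum = 0.6111 bits.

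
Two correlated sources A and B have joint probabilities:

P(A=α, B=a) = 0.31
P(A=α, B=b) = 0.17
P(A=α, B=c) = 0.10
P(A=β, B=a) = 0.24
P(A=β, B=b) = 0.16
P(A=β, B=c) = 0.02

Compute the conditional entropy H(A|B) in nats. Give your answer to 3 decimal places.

0.659 nats

Chain rule: H(A|B) = H(A,B) − H(B).
Marginals: p(A) = (0.5800, 0.4200), p(B) = (0.5500, 0.3300, 0.1200).
H(A,B) = 1.6085 nats; H(B) = 0.9491 nats.
H(A|B) = 1.6085 − 0.9491 = 0.659 nats.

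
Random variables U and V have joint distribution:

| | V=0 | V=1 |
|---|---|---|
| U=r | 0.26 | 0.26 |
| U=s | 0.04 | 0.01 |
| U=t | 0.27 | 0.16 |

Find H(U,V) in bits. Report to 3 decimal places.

H(U,V) = −Σ p(x,y)·log₂ p(x,y) over all 6 cells.
  cell (r,0): −0.26·log₂0.26 = 0.5053
  cell (r,1): −0.26·log₂0.26 = 0.5053
  cell (s,0): −0.04·log₂0.04 = 0.1858
  cell (s,1): −0.01·log₂0.01 = 0.0664
  cell (t,0): −0.27·log₂0.27 = 0.5100
  cell (t,1): −0.16·log₂0.16 = 0.4230
Sum = 2.196 bits.

2.196 bits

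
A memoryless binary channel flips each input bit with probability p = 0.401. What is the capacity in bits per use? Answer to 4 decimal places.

0.0285 bits

Binary symmetric channel: C = 1 − h₂(ε) where h₂ is the binary entropy function.
h₂(0.401) = −0.401·log₂0.401 − 0.599·log₂0.599 = 0.9715.
C = 1 − 0.9715 = 0.0285 bits per channel use.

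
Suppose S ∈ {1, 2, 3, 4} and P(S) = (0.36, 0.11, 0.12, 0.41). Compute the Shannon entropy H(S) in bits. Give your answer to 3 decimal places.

1.775 bits

H(S) = −Σ p·log₂ p.
  −(0.36)·log₂(0.36) = 0.5306
  −(0.11)·log₂(0.11) = 0.3503
  −(0.12)·log₂(0.12) = 0.3671
  −(0.41)·log₂(0.41) = 0.5274
Sum: 0.5306 + 0.3503 + 0.3671 + 0.5274 = 1.775 bits.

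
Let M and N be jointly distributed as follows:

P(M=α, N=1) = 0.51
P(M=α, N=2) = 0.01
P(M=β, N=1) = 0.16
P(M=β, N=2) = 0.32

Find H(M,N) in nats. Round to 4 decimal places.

H(M,N) = −Σ p(x,y)·ln p(x,y) over all 4 cells.
  cell (α,1): −0.51·ln0.51 = 0.34341
  cell (α,2): −0.01·ln0.01 = 0.04605
  cell (β,1): −0.16·ln0.16 = 0.29321
  cell (β,2): −0.32·ln0.32 = 0.36462
Sum = 1.0473 nats.

1.0473 nats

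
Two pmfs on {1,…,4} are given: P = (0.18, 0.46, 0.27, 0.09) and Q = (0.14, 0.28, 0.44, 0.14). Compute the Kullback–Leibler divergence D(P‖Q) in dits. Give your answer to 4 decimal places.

D(P‖Q) = Σ p·log₁₀(p/q).
  0.18·log₁₀(0.18/0.14) = 0.01965
  0.46·log₁₀(0.46/0.28) = 0.09918
  0.27·log₁₀(0.27/0.44) = -0.05726
  0.09·log₁₀(0.09/0.14) = -0.01727
D(P‖Q) = 0.0443 dits.

0.0443 dits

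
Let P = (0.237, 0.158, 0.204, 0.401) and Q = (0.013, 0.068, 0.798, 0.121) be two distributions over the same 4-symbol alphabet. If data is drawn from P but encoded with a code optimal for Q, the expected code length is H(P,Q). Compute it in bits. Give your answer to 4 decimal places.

3.3859 bits

H(P,Q) = −Σ p·log₂ q.
  −0.237·log₂(0.013) = 1.48489
  −0.158·log₂(0.068) = 0.61277
  −0.204·log₂(0.798) = 0.06641
  −0.401·log₂(0.121) = 1.22182
H(P,Q) = 3.3859 bits.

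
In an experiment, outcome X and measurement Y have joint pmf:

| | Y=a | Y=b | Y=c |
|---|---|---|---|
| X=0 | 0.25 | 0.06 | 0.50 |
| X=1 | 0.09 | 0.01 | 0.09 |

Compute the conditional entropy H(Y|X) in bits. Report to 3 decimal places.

1.234 bits

Marginals: p(X) = (0.8100, 0.1900), p(Y) = (0.3400, 0.0700, 0.5900).
H(Y|X) = Σ p(X) · H(Y|X=·).
  X=0: p=0.8100, H(Y|X=0) = 1.2312
  X=1: p=0.1900, H(Y|X=1) = 1.2448
Weighted sum = 1.234 bits.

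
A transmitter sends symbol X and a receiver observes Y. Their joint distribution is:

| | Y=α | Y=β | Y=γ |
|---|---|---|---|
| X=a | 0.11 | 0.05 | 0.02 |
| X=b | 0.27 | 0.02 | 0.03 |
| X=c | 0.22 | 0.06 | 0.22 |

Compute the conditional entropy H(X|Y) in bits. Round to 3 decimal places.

Marginals: p(X) = (0.1800, 0.3200, 0.5000), p(Y) = (0.6000, 0.1300, 0.2700).
H(X|Y) = Σ p(Y) · H(X|Y=·).
  Y=α: p=0.6000, H(X|Y=α) = 1.4978
  Y=β: p=0.1300, H(X|Y=β) = 1.4605
  Y=γ: p=0.2700, H(X|Y=γ) = 0.8711
Weighted sum = 1.324 bits.

1.324 bits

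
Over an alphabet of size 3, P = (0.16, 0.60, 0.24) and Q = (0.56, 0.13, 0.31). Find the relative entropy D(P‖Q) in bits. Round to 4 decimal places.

0.9461 bits

D(P‖Q) = Σ p·log₂(p/q).
  0.16·log₂(0.16/0.56) = -0.28918
  0.60·log₂(0.60/0.13) = 1.32387
  0.24·log₂(0.24/0.31) = -0.08862
D(P‖Q) = 0.9461 bits.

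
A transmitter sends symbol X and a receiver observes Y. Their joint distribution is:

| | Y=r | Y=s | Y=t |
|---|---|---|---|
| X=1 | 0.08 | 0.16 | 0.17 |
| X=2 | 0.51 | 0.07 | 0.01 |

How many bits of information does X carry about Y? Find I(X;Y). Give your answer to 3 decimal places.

Marginals: p(X) = (0.4100, 0.5900), p(Y) = (0.5900, 0.2300, 0.1800).
I(X;Y) = H(X) + H(Y) − H(X,Y).
H(X) = 0.9765, H(Y) = 1.3821, H(X,Y) = 1.9795.
I(X;Y) = 0.9765 + 1.3821 − 1.9795 = 0.379 bits.

0.379 bits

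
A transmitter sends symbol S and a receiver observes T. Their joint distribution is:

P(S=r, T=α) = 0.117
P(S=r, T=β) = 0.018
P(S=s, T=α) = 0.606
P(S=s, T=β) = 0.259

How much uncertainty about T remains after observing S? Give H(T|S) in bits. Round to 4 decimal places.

0.8382 bits

Marginals: p(S) = (0.1350, 0.8650), p(T) = (0.7230, 0.2770).
H(T|S) = Σ p(S) · H(T|S=·).
  S=r: p=0.1350, H(T|S=r) = 0.5665
  S=s: p=0.8650, H(T|S=s) = 0.8806
Weighted sum = 0.8382 bits.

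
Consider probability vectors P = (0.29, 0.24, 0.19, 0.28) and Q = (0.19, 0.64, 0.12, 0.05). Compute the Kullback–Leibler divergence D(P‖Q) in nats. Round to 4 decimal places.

D(P‖Q) = Σ p·ln(p/q).
  0.29·ln(0.29/0.19) = 0.12263
  0.24·ln(0.24/0.64) = -0.23540
  0.19·ln(0.19/0.12) = 0.08731
  0.28·ln(0.28/0.05) = 0.48237
D(P‖Q) = 0.4569 nats.

0.4569 nats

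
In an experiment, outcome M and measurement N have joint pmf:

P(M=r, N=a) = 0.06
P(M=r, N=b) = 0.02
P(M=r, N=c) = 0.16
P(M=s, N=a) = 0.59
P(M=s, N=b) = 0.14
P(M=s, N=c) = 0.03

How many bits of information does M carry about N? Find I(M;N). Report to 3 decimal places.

0.300 bits

Marginals: p(M) = (0.2400, 0.7600), p(N) = (0.6500, 0.1600, 0.1900).
I(M;N) = Σ p(x,y)·log₂[p(x,y)/(p(x)p(y))].
  (r,a): 0.06·log₂(0.3846) = -0.0827
  (r,b): 0.02·log₂(0.5208) = -0.0188
  (r,c): 0.16·log₂(3.5088) = 0.2898
  (s,a): 0.59·log₂(1.1943) = 0.1512
  (s,b): 0.14·log₂(1.1513) = 0.0285
  (s,c): 0.03·log₂(0.2078) = -0.0680
Sum = 0.300 bits.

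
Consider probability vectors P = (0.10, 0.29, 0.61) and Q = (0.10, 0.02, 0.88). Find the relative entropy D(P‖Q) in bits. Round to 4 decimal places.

D(P‖Q) = Σ p·log₂(p/q).
  0.10·log₂(0.10/0.10) = 0.00000
  0.29·log₂(0.29/0.02) = 1.11881
  0.61·log₂(0.61/0.88) = -0.32250
D(P‖Q) = 0.7963 bits.

0.7963 bits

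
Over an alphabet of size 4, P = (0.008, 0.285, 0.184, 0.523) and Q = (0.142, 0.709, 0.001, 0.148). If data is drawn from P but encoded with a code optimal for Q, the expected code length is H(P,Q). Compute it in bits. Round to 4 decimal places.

3.4392 bits

H(P,Q) = −Σ p·log₂ q.
  −0.008·log₂(0.142) = 0.02253
  −0.285·log₂(0.709) = 0.14140
  −0.184·log₂(0.001) = 1.83370
  −0.523·log₂(0.148) = 1.44156
H(P,Q) = 3.4392 bits.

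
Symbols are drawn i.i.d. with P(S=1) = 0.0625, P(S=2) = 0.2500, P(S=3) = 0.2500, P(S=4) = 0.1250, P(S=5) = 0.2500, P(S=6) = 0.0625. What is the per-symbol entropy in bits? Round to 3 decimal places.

H(S) = −Σ p·log₂ p.
  −(0.0625)·log₂(0.0625) = 0.2500
  −(0.2500)·log₂(0.2500) = 0.5000
  −(0.2500)·log₂(0.2500) = 0.5000
  −(0.1250)·log₂(0.1250) = 0.3750
  −(0.2500)·log₂(0.2500) = 0.5000
  −(0.0625)·log₂(0.0625) = 0.2500
Sum: 0.2500 + 0.5000 + 0.5000 + 0.3750 + 0.5000 + 0.2500 = 2.375 bits.

2.375 bits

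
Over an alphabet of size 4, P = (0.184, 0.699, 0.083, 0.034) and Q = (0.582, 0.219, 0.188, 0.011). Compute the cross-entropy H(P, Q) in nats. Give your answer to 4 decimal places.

H(P,Q) = −Σ p·ln q.
  −0.184·ln(0.582) = 0.09960
  −0.699·ln(0.219) = 1.06156
  −0.083·ln(0.188) = 0.13872
  −0.034·ln(0.011) = 0.15334
H(P,Q) = 1.4532 nats.

1.4532 nats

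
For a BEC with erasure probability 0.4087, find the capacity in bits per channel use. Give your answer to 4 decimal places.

Binary erasure channel: capacity C = 1 − ε.
C = 1 − 0.4087 = 0.5913 bits per channel use.

0.5913 bits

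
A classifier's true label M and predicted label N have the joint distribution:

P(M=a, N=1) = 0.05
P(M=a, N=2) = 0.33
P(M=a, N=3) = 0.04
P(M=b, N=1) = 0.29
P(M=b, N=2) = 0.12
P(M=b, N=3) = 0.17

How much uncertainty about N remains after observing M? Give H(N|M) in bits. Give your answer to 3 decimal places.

1.268 bits

Chain rule: H(N|M) = H(M,N) − H(M).
Marginals: p(M) = (0.4200, 0.5800), p(N) = (0.3400, 0.4500, 0.2100).
H(M,N) = 2.2492 bits; H(M) = 0.9815 bits.
H(N|M) = 2.2492 − 0.9815 = 1.268 bits.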